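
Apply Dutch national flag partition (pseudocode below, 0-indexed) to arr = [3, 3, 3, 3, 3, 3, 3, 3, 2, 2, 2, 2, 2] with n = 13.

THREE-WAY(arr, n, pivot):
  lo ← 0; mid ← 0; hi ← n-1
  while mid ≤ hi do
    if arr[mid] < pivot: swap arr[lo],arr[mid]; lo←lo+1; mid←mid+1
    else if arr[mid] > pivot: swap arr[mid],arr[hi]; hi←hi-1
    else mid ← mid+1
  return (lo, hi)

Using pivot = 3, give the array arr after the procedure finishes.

pivot = 3; lo=0, mid=0, hi=12
arr[mid]=3=3: mid=1
arr[mid]=3=3: mid=2
arr[mid]=3=3: mid=3
arr[mid]=3=3: mid=4
arr[mid]=3=3: mid=5
arr[mid]=3=3: mid=6
arr[mid]=3=3: mid=7
arr[mid]=3=3: mid=8
arr[mid]=2<3: swap arr[0],arr[8]; lo=1,mid=9 → [2, 3, 3, 3, 3, 3, 3, 3, 3, 2, 2, 2, 2]
arr[mid]=2<3: swap arr[1],arr[9]; lo=2,mid=10 → [2, 2, 3, 3, 3, 3, 3, 3, 3, 3, 2, 2, 2]
arr[mid]=2<3: swap arr[2],arr[10]; lo=3,mid=11 → [2, 2, 2, 3, 3, 3, 3, 3, 3, 3, 3, 2, 2]
arr[mid]=2<3: swap arr[3],arr[11]; lo=4,mid=12 → [2, 2, 2, 2, 3, 3, 3, 3, 3, 3, 3, 3, 2]
arr[mid]=2<3: swap arr[4],arr[12]; lo=5,mid=13 → [2, 2, 2, 2, 2, 3, 3, 3, 3, 3, 3, 3, 3]
end: lo=5, hi=12; arr = [2, 2, 2, 2, 2, 3, 3, 3, 3, 3, 3, 3, 3]

[2, 2, 2, 2, 2, 3, 3, 3, 3, 3, 3, 3, 3]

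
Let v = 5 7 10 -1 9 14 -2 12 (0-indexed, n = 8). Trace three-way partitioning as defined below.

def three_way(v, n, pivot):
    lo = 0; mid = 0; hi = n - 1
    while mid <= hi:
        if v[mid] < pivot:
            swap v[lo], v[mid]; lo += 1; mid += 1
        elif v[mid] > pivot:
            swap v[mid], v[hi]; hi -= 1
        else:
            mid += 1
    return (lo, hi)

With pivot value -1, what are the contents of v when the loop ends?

-2 -1 10 9 14 7 12 5

lo=0 mid=0 hi=7
5>-1: swap(0,7), hi=6 ⇒ 12 7 10 -1 9 14 -2 5
12>-1: swap(0,6), hi=5 ⇒ -2 7 10 -1 9 14 12 5
-2<-1: swap(0,0), lo=1 mid=1 ⇒ -2 7 10 -1 9 14 12 5
7>-1: swap(1,5), hi=4 ⇒ -2 14 10 -1 9 7 12 5
14>-1: swap(1,4), hi=3 ⇒ -2 9 10 -1 14 7 12 5
9>-1: swap(1,3), hi=2 ⇒ -2 -1 10 9 14 7 12 5
-1=-1: mid=2
10>-1: swap(2,2), hi=1 ⇒ -2 -1 10 9 14 7 12 5
done. lo=1 hi=1; v=-2 -1 10 9 14 7 12 5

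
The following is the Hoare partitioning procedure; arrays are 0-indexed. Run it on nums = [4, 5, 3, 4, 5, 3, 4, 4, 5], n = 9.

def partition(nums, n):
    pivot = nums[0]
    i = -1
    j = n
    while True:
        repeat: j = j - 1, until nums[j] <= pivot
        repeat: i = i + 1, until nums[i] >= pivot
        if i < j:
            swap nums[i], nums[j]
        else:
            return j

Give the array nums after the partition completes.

[4, 4, 3, 3, 5, 4, 5, 4, 5]

pivot=4
j stops at 7 (4), i stops at 0 (4); swap ⇒ [4, 5, 3, 4, 5, 3, 4, 4, 5]
j stops at 6 (4), i stops at 1 (5); swap ⇒ [4, 4, 3, 4, 5, 3, 5, 4, 5]
j stops at 5 (3), i stops at 3 (4); swap ⇒ [4, 4, 3, 3, 5, 4, 5, 4, 5]
j stops at 3, i stops at 4; i≥j ⇒ return 3. nums=[4, 4, 3, 3, 5, 4, 5, 4, 5]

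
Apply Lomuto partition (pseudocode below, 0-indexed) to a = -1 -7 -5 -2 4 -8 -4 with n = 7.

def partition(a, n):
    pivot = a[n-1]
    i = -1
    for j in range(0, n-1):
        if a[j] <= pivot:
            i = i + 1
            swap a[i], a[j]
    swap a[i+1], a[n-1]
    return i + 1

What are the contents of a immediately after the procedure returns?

-7 -5 -8 -4 4 -1 -2

pivot = a[6] = -4; i = -1
j=0: a[0]=-1 > -4 → no swap
j=1: a[1]=-7 ≤ -4 → i=0, swap a[0],a[1] → -7 -1 -5 -2 4 -8 -4
j=2: a[2]=-5 ≤ -4 → i=1, swap a[1],a[2] → -7 -5 -1 -2 4 -8 -4
j=3: a[3]=-2 > -4 → no swap
j=4: a[4]=4 > -4 → no swap
j=5: a[5]=-8 ≤ -4 → i=2, swap a[2],a[5] → -7 -5 -8 -2 4 -1 -4
final swap a[3],a[6] → -7 -5 -8 -4 4 -1 -2; return 3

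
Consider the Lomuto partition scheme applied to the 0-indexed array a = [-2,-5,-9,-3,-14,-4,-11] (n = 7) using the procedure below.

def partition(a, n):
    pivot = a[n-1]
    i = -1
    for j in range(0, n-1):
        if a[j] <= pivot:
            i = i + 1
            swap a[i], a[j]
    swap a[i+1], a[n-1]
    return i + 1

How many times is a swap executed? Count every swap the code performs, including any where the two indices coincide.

pivot=-11, i=-1
j=0: -2>-11, skip
j=1: -5>-11, skip
j=2: -9>-11, skip
j=3: -3>-11, skip
j=4: -14≤-11, i=0, swap(0,4) ⇒ [-14,-5,-9,-3,-2,-4,-11]
j=5: -4>-11, skip
swap(1,6) ⇒ [-14,-11,-9,-3,-2,-4,-5]; return 1

2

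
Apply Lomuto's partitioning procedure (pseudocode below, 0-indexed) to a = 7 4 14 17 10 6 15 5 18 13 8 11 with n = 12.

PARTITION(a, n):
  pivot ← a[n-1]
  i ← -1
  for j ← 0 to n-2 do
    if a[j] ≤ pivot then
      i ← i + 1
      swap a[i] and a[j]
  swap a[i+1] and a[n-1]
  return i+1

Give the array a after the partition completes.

7 4 10 6 5 8 11 14 18 13 17 15

pivot=11, i=-1
j=0: 7≤11, i=0, swap(0,0) ⇒ 7 4 14 17 10 6 15 5 18 13 8 11
j=1: 4≤11, i=1, swap(1,1) ⇒ 7 4 14 17 10 6 15 5 18 13 8 11
j=2: 14>11, skip
j=3: 17>11, skip
j=4: 10≤11, i=2, swap(2,4) ⇒ 7 4 10 17 14 6 15 5 18 13 8 11
j=5: 6≤11, i=3, swap(3,5) ⇒ 7 4 10 6 14 17 15 5 18 13 8 11
j=6: 15>11, skip
j=7: 5≤11, i=4, swap(4,7) ⇒ 7 4 10 6 5 17 15 14 18 13 8 11
j=8: 18>11, skip
j=9: 13>11, skip
j=10: 8≤11, i=5, swap(5,10) ⇒ 7 4 10 6 5 8 15 14 18 13 17 11
swap(6,11) ⇒ 7 4 10 6 5 8 11 14 18 13 17 15; return 6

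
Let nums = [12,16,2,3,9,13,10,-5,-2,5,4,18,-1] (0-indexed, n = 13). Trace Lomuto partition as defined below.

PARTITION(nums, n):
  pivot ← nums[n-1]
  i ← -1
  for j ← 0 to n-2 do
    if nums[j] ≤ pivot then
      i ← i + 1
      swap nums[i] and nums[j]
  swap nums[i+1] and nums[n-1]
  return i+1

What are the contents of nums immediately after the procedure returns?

[-5,-2,-1,3,9,13,10,12,16,5,4,18,2]

pivot=-1, i=-1
j=0: 12>-1, skip
j=1: 16>-1, skip
j=2: 2>-1, skip
j=3: 3>-1, skip
j=4: 9>-1, skip
j=5: 13>-1, skip
j=6: 10>-1, skip
j=7: -5≤-1, i=0, swap(0,7) ⇒ [-5,16,2,3,9,13,10,12,-2,5,4,18,-1]
j=8: -2≤-1, i=1, swap(1,8) ⇒ [-5,-2,2,3,9,13,10,12,16,5,4,18,-1]
j=9: 5>-1, skip
j=10: 4>-1, skip
j=11: 18>-1, skip
swap(2,12) ⇒ [-5,-2,-1,3,9,13,10,12,16,5,4,18,2]; return 2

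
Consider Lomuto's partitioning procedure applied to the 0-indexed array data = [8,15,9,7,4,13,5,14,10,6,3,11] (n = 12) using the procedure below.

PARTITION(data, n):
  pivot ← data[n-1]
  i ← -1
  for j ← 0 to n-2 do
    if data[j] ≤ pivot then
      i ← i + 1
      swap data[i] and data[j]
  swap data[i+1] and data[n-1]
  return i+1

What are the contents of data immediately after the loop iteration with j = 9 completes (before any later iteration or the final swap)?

pivot = data[11] = 11; i = -1
j=0: data[0]=8 ≤ 11 → i=0, swap data[0],data[0] (no change) → [8,15,9,7,4,13,5,14,10,6,3,11]
j=1: data[1]=15 > 11 → no swap
j=2: data[2]=9 ≤ 11 → i=1, swap data[1],data[2] → [8,9,15,7,4,13,5,14,10,6,3,11]
j=3: data[3]=7 ≤ 11 → i=2, swap data[2],data[3] → [8,9,7,15,4,13,5,14,10,6,3,11]
j=4: data[4]=4 ≤ 11 → i=3, swap data[3],data[4] → [8,9,7,4,15,13,5,14,10,6,3,11]
j=5: data[5]=13 > 11 → no swap
j=6: data[6]=5 ≤ 11 → i=4, swap data[4],data[6] → [8,9,7,4,5,13,15,14,10,6,3,11]
j=7: data[7]=14 > 11 → no swap
j=8: data[8]=10 ≤ 11 → i=5, swap data[5],data[8] → [8,9,7,4,5,10,15,14,13,6,3,11]
j=9: data[9]=6 ≤ 11 → i=6, swap data[6],data[9] → [8,9,7,4,5,10,6,14,13,15,3,11]
(after j=9) data = [8,9,7,4,5,10,6,14,13,15,3,11]

[8,9,7,4,5,10,6,14,13,15,3,11]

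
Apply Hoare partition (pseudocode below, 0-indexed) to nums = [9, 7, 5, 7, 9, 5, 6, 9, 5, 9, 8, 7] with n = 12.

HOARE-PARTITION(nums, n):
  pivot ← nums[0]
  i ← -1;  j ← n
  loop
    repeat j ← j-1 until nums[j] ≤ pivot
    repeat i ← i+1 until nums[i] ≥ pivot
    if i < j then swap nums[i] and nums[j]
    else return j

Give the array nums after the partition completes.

[7, 7, 5, 7, 8, 5, 6, 9, 5, 9, 9, 9]

pivot = nums[0] = 9; i = -1, j = 12
j→11 (nums[11]=7≤9), i→0 (nums[0]=9≥9); i<j, swap → [7, 7, 5, 7, 9, 5, 6, 9, 5, 9, 8, 9]
j→10 (nums[10]=8≤9), i→4 (nums[4]=9≥9); i<j, swap → [7, 7, 5, 7, 8, 5, 6, 9, 5, 9, 9, 9]
j→9 (nums[9]=9≤9), i→7 (nums[7]=9≥9); i<j, swap → [7, 7, 5, 7, 8, 5, 6, 9, 5, 9, 9, 9]
j→8, i→9; i≥j, return j=8. nums = [7, 7, 5, 7, 8, 5, 6, 9, 5, 9, 9, 9]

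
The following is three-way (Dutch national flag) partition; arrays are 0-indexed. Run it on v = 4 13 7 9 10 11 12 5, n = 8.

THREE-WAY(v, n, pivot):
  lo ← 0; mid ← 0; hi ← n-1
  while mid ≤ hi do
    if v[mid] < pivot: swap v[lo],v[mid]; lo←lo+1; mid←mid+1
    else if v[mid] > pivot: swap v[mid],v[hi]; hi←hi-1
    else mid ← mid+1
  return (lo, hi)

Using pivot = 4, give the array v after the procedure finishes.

4 7 9 10 11 12 5 13

pivot = 4; lo=0, mid=0, hi=7
v[mid]=4=4: mid=1
v[mid]=13>4: swap v[1],v[7]; hi=6 → 4 5 7 9 10 11 12 13
v[mid]=5>4: swap v[1],v[6]; hi=5 → 4 12 7 9 10 11 5 13
v[mid]=12>4: swap v[1],v[5]; hi=4 → 4 11 7 9 10 12 5 13
v[mid]=11>4: swap v[1],v[4]; hi=3 → 4 10 7 9 11 12 5 13
v[mid]=10>4: swap v[1],v[3]; hi=2 → 4 9 7 10 11 12 5 13
v[mid]=9>4: swap v[1],v[2]; hi=1 → 4 7 9 10 11 12 5 13
v[mid]=7>4: swap v[1],v[1]; hi=0 → 4 7 9 10 11 12 5 13
end: lo=0, hi=0; v = 4 7 9 10 11 12 5 13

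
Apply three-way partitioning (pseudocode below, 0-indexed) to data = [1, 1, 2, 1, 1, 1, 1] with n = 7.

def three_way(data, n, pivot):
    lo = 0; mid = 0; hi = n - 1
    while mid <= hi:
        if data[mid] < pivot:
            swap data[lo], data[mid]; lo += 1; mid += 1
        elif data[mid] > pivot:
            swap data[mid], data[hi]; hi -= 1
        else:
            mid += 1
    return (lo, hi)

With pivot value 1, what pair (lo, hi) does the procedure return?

(0, 5)

pivot = 1; lo=0, mid=0, hi=6
data[mid]=1=1: mid=1
data[mid]=1=1: mid=2
data[mid]=2>1: swap data[2],data[6]; hi=5 → [1, 1, 1, 1, 1, 1, 2]
data[mid]=1=1: mid=3
data[mid]=1=1: mid=4
data[mid]=1=1: mid=5
data[mid]=1=1: mid=6
end: lo=0, hi=5; data = [1, 1, 1, 1, 1, 1, 2]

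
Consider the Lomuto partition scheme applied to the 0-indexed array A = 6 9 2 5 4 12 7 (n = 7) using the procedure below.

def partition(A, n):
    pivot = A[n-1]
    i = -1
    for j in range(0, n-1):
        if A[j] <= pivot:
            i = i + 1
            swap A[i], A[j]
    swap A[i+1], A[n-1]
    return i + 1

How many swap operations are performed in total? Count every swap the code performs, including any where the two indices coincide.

5

pivot = A[6] = 7; i = -1
j=0: A[0]=6 ≤ 7 → i=0, swap A[0],A[0] (no change) → 6 9 2 5 4 12 7
j=1: A[1]=9 > 7 → no swap
j=2: A[2]=2 ≤ 7 → i=1, swap A[1],A[2] → 6 2 9 5 4 12 7
j=3: A[3]=5 ≤ 7 → i=2, swap A[2],A[3] → 6 2 5 9 4 12 7
j=4: A[4]=4 ≤ 7 → i=3, swap A[3],A[4] → 6 2 5 4 9 12 7
j=5: A[5]=12 > 7 → no swap
final swap A[4],A[6] → 6 2 5 4 7 12 9; return 4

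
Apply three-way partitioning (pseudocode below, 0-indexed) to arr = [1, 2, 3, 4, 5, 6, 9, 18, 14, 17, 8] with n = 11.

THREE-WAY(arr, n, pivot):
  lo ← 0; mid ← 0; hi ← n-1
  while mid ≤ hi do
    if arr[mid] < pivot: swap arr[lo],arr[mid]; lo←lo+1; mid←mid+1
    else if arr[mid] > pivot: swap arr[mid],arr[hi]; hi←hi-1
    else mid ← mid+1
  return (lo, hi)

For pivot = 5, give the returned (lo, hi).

(4, 4)

lo=0 mid=0 hi=10
1<5: swap(0,0), lo=1 mid=1 ⇒ [1, 2, 3, 4, 5, 6, 9, 18, 14, 17, 8]
2<5: swap(1,1), lo=2 mid=2 ⇒ [1, 2, 3, 4, 5, 6, 9, 18, 14, 17, 8]
3<5: swap(2,2), lo=3 mid=3 ⇒ [1, 2, 3, 4, 5, 6, 9, 18, 14, 17, 8]
4<5: swap(3,3), lo=4 mid=4 ⇒ [1, 2, 3, 4, 5, 6, 9, 18, 14, 17, 8]
5=5: mid=5
6>5: swap(5,10), hi=9 ⇒ [1, 2, 3, 4, 5, 8, 9, 18, 14, 17, 6]
8>5: swap(5,9), hi=8 ⇒ [1, 2, 3, 4, 5, 17, 9, 18, 14, 8, 6]
17>5: swap(5,8), hi=7 ⇒ [1, 2, 3, 4, 5, 14, 9, 18, 17, 8, 6]
14>5: swap(5,7), hi=6 ⇒ [1, 2, 3, 4, 5, 18, 9, 14, 17, 8, 6]
18>5: swap(5,6), hi=5 ⇒ [1, 2, 3, 4, 5, 9, 18, 14, 17, 8, 6]
9>5: swap(5,5), hi=4 ⇒ [1, 2, 3, 4, 5, 9, 18, 14, 17, 8, 6]
done. lo=4 hi=4; arr=[1, 2, 3, 4, 5, 9, 18, 14, 17, 8, 6]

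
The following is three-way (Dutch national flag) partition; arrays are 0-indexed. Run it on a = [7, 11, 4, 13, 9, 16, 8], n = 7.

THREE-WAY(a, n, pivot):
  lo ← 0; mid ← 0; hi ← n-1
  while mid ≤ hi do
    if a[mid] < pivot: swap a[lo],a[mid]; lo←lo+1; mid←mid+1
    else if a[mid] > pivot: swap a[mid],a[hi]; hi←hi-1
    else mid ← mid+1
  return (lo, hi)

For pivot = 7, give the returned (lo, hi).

(1, 1)

pivot = 7; lo=0, mid=0, hi=6
a[mid]=7=7: mid=1
a[mid]=11>7: swap a[1],a[6]; hi=5 → [7, 8, 4, 13, 9, 16, 11]
a[mid]=8>7: swap a[1],a[5]; hi=4 → [7, 16, 4, 13, 9, 8, 11]
a[mid]=16>7: swap a[1],a[4]; hi=3 → [7, 9, 4, 13, 16, 8, 11]
a[mid]=9>7: swap a[1],a[3]; hi=2 → [7, 13, 4, 9, 16, 8, 11]
a[mid]=13>7: swap a[1],a[2]; hi=1 → [7, 4, 13, 9, 16, 8, 11]
a[mid]=4<7: swap a[0],a[1]; lo=1,mid=2 → [4, 7, 13, 9, 16, 8, 11]
end: lo=1, hi=1; a = [4, 7, 13, 9, 16, 8, 11]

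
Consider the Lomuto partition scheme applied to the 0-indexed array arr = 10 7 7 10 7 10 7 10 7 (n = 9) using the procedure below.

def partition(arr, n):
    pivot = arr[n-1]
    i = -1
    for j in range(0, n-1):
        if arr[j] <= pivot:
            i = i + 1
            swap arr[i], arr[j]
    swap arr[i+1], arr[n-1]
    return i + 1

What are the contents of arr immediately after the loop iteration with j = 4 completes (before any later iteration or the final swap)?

pivot=7, i=-1
j=0: 10>7, skip
j=1: 7≤7, i=0, swap(0,1) ⇒ 7 10 7 10 7 10 7 10 7
j=2: 7≤7, i=1, swap(1,2) ⇒ 7 7 10 10 7 10 7 10 7
j=3: 10>7, skip
j=4: 7≤7, i=2, swap(2,4) ⇒ 7 7 7 10 10 10 7 10 7
(after j=4) arr = 7 7 7 10 10 10 7 10 7

7 7 7 10 10 10 7 10 7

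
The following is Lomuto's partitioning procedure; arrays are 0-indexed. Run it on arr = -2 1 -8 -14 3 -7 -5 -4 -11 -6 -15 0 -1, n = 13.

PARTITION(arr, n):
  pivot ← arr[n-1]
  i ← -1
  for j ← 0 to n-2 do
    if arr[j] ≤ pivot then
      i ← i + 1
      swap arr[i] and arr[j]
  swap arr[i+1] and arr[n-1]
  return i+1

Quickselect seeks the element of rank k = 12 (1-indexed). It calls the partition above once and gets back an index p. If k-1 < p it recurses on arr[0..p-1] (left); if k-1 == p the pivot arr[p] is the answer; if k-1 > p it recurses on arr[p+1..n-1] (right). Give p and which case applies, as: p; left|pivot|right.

9; right

pivot=-1, i=-1
j=0: -2≤-1, i=0, swap(0,0) ⇒ -2 1 -8 -14 3 -7 -5 -4 -11 -6 -15 0 -1
j=1: 1>-1, skip
j=2: -8≤-1, i=1, swap(1,2) ⇒ -2 -8 1 -14 3 -7 -5 -4 -11 -6 -15 0 -1
j=3: -14≤-1, i=2, swap(2,3) ⇒ -2 -8 -14 1 3 -7 -5 -4 -11 -6 -15 0 -1
j=4: 3>-1, skip
j=5: -7≤-1, i=3, swap(3,5) ⇒ -2 -8 -14 -7 3 1 -5 -4 -11 -6 -15 0 -1
j=6: -5≤-1, i=4, swap(4,6) ⇒ -2 -8 -14 -7 -5 1 3 -4 -11 -6 -15 0 -1
j=7: -4≤-1, i=5, swap(5,7) ⇒ -2 -8 -14 -7 -5 -4 3 1 -11 -6 -15 0 -1
j=8: -11≤-1, i=6, swap(6,8) ⇒ -2 -8 -14 -7 -5 -4 -11 1 3 -6 -15 0 -1
j=9: -6≤-1, i=7, swap(7,9) ⇒ -2 -8 -14 -7 -5 -4 -11 -6 3 1 -15 0 -1
j=10: -15≤-1, i=8, swap(8,10) ⇒ -2 -8 -14 -7 -5 -4 -11 -6 -15 1 3 0 -1
j=11: 0>-1, skip
swap(9,12) ⇒ -2 -8 -14 -7 -5 -4 -11 -6 -15 -1 3 0 1; return 9
p = 9; k-1 = 11 > 9 ⇒ right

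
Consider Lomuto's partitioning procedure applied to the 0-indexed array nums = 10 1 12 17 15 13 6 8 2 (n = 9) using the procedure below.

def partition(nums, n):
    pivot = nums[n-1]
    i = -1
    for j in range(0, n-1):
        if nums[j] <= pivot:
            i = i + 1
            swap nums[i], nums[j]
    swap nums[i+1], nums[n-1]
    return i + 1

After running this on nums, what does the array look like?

pivot = nums[8] = 2; i = -1
j=0: nums[0]=10 > 2 → no swap
j=1: nums[1]=1 ≤ 2 → i=0, swap nums[0],nums[1] → 1 10 12 17 15 13 6 8 2
j=2: nums[2]=12 > 2 → no swap
j=3: nums[3]=17 > 2 → no swap
j=4: nums[4]=15 > 2 → no swap
j=5: nums[5]=13 > 2 → no swap
j=6: nums[6]=6 > 2 → no swap
j=7: nums[7]=8 > 2 → no swap
final swap nums[1],nums[8] → 1 2 12 17 15 13 6 8 10; return 1

1 2 12 17 15 13 6 8 10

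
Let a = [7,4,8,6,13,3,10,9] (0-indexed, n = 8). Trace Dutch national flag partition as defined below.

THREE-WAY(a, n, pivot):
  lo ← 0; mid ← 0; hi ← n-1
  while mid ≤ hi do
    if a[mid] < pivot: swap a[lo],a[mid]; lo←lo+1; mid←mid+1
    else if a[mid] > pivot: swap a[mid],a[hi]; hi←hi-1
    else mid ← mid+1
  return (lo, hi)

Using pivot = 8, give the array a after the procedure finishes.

[7,4,6,3,8,10,9,13]

lo=0 mid=0 hi=7
7<8: swap(0,0), lo=1 mid=1 ⇒ [7,4,8,6,13,3,10,9]
4<8: swap(1,1), lo=2 mid=2 ⇒ [7,4,8,6,13,3,10,9]
8=8: mid=3
6<8: swap(2,3), lo=3 mid=4 ⇒ [7,4,6,8,13,3,10,9]
13>8: swap(4,7), hi=6 ⇒ [7,4,6,8,9,3,10,13]
9>8: swap(4,6), hi=5 ⇒ [7,4,6,8,10,3,9,13]
10>8: swap(4,5), hi=4 ⇒ [7,4,6,8,3,10,9,13]
3<8: swap(3,4), lo=4 mid=5 ⇒ [7,4,6,3,8,10,9,13]
done. lo=4 hi=4; a=[7,4,6,3,8,10,9,13]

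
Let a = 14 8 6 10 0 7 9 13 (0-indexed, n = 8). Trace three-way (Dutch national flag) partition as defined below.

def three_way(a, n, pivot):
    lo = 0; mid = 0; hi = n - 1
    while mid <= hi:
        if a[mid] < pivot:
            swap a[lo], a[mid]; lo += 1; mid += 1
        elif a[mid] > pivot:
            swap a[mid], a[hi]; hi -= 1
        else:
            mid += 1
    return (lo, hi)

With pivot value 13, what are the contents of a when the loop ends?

pivot = 13; lo=0, mid=0, hi=7
a[mid]=14>13: swap a[0],a[7]; hi=6 → 13 8 6 10 0 7 9 14
a[mid]=13=13: mid=1
a[mid]=8<13: swap a[0],a[1]; lo=1,mid=2 → 8 13 6 10 0 7 9 14
a[mid]=6<13: swap a[1],a[2]; lo=2,mid=3 → 8 6 13 10 0 7 9 14
a[mid]=10<13: swap a[2],a[3]; lo=3,mid=4 → 8 6 10 13 0 7 9 14
a[mid]=0<13: swap a[3],a[4]; lo=4,mid=5 → 8 6 10 0 13 7 9 14
a[mid]=7<13: swap a[4],a[5]; lo=5,mid=6 → 8 6 10 0 7 13 9 14
a[mid]=9<13: swap a[5],a[6]; lo=6,mid=7 → 8 6 10 0 7 9 13 14
end: lo=6, hi=6; a = 8 6 10 0 7 9 13 14

8 6 10 0 7 9 13 14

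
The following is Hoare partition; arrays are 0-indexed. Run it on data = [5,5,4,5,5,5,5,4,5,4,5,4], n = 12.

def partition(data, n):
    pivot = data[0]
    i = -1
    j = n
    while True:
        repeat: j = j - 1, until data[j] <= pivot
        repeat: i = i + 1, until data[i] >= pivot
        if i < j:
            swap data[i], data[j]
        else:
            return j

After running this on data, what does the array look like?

pivot=5
j stops at 11 (4), i stops at 0 (5); swap ⇒ [4,5,4,5,5,5,5,4,5,4,5,5]
j stops at 10 (5), i stops at 1 (5); swap ⇒ [4,5,4,5,5,5,5,4,5,4,5,5]
j stops at 9 (4), i stops at 3 (5); swap ⇒ [4,5,4,4,5,5,5,4,5,5,5,5]
j stops at 8 (5), i stops at 4 (5); swap ⇒ [4,5,4,4,5,5,5,4,5,5,5,5]
j stops at 7 (4), i stops at 5 (5); swap ⇒ [4,5,4,4,5,4,5,5,5,5,5,5]
j stops at 6, i stops at 6; i≥j ⇒ return 6. data=[4,5,4,4,5,4,5,5,5,5,5,5]

[4,5,4,4,5,4,5,5,5,5,5,5]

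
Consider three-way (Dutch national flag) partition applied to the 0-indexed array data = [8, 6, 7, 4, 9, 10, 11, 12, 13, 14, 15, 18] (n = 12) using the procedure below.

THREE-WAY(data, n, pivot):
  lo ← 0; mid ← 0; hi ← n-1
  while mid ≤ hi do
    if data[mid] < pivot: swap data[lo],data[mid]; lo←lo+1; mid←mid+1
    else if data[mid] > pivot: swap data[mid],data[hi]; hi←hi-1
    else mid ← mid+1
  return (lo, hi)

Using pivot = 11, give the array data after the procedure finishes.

pivot = 11; lo=0, mid=0, hi=11
data[mid]=8<11: swap data[0],data[0]; lo=1,mid=1 → [8, 6, 7, 4, 9, 10, 11, 12, 13, 14, 15, 18]
data[mid]=6<11: swap data[1],data[1]; lo=2,mid=2 → [8, 6, 7, 4, 9, 10, 11, 12, 13, 14, 15, 18]
data[mid]=7<11: swap data[2],data[2]; lo=3,mid=3 → [8, 6, 7, 4, 9, 10, 11, 12, 13, 14, 15, 18]
data[mid]=4<11: swap data[3],data[3]; lo=4,mid=4 → [8, 6, 7, 4, 9, 10, 11, 12, 13, 14, 15, 18]
data[mid]=9<11: swap data[4],data[4]; lo=5,mid=5 → [8, 6, 7, 4, 9, 10, 11, 12, 13, 14, 15, 18]
data[mid]=10<11: swap data[5],data[5]; lo=6,mid=6 → [8, 6, 7, 4, 9, 10, 11, 12, 13, 14, 15, 18]
data[mid]=11=11: mid=7
data[mid]=12>11: swap data[7],data[11]; hi=10 → [8, 6, 7, 4, 9, 10, 11, 18, 13, 14, 15, 12]
data[mid]=18>11: swap data[7],data[10]; hi=9 → [8, 6, 7, 4, 9, 10, 11, 15, 13, 14, 18, 12]
data[mid]=15>11: swap data[7],data[9]; hi=8 → [8, 6, 7, 4, 9, 10, 11, 14, 13, 15, 18, 12]
data[mid]=14>11: swap data[7],data[8]; hi=7 → [8, 6, 7, 4, 9, 10, 11, 13, 14, 15, 18, 12]
data[mid]=13>11: swap data[7],data[7]; hi=6 → [8, 6, 7, 4, 9, 10, 11, 13, 14, 15, 18, 12]
end: lo=6, hi=6; data = [8, 6, 7, 4, 9, 10, 11, 13, 14, 15, 18, 12]

[8, 6, 7, 4, 9, 10, 11, 13, 14, 15, 18, 12]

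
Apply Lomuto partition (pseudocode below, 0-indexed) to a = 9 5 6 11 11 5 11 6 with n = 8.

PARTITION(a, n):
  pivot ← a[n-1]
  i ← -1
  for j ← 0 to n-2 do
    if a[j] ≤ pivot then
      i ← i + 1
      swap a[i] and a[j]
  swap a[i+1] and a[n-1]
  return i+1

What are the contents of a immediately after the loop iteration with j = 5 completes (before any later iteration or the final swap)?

pivot=6, i=-1
j=0: 9>6, skip
j=1: 5≤6, i=0, swap(0,1) ⇒ 5 9 6 11 11 5 11 6
j=2: 6≤6, i=1, swap(1,2) ⇒ 5 6 9 11 11 5 11 6
j=3: 11>6, skip
j=4: 11>6, skip
j=5: 5≤6, i=2, swap(2,5) ⇒ 5 6 5 11 11 9 11 6
(after j=5) a = 5 6 5 11 11 9 11 6

5 6 5 11 11 9 11 6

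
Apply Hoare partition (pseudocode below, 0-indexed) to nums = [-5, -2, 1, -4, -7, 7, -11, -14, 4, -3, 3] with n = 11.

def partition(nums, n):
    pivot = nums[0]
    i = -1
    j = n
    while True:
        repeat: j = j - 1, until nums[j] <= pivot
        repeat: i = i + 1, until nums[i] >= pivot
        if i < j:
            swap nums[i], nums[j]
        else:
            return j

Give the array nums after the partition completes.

[-14, -11, -7, -4, 1, 7, -2, -5, 4, -3, 3]

pivot=-5
j stops at 7 (-14), i stops at 0 (-5); swap ⇒ [-14, -2, 1, -4, -7, 7, -11, -5, 4, -3, 3]
j stops at 6 (-11), i stops at 1 (-2); swap ⇒ [-14, -11, 1, -4, -7, 7, -2, -5, 4, -3, 3]
j stops at 4 (-7), i stops at 2 (1); swap ⇒ [-14, -11, -7, -4, 1, 7, -2, -5, 4, -3, 3]
j stops at 2, i stops at 3; i≥j ⇒ return 2. nums=[-14, -11, -7, -4, 1, 7, -2, -5, 4, -3, 3]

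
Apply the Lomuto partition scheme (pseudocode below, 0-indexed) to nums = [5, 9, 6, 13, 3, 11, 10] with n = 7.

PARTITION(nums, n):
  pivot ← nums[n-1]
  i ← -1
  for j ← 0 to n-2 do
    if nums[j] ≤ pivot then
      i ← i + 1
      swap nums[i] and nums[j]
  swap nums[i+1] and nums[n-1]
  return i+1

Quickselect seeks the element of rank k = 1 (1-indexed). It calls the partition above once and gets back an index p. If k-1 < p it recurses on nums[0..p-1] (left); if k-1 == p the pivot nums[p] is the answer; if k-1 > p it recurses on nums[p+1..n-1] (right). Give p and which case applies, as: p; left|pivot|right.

4; left

pivot = nums[6] = 10; i = -1
j=0: nums[0]=5 ≤ 10 → i=0, swap nums[0],nums[0] (no change) → [5, 9, 6, 13, 3, 11, 10]
j=1: nums[1]=9 ≤ 10 → i=1, swap nums[1],nums[1] (no change) → [5, 9, 6, 13, 3, 11, 10]
j=2: nums[2]=6 ≤ 10 → i=2, swap nums[2],nums[2] (no change) → [5, 9, 6, 13, 3, 11, 10]
j=3: nums[3]=13 > 10 → no swap
j=4: nums[4]=3 ≤ 10 → i=3, swap nums[3],nums[4] → [5, 9, 6, 3, 13, 11, 10]
j=5: nums[5]=11 > 10 → no swap
final swap nums[4],nums[6] → [5, 9, 6, 3, 10, 11, 13]; return 4
p = 4; k-1 = 0 < 4 ⇒ left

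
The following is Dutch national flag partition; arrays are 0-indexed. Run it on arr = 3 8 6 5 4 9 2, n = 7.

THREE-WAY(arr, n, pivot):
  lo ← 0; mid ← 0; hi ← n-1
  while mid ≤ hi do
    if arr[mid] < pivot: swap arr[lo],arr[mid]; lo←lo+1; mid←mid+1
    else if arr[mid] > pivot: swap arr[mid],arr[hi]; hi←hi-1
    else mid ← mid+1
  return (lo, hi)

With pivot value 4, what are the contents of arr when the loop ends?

lo=0 mid=0 hi=6
3<4: swap(0,0), lo=1 mid=1 ⇒ 3 8 6 5 4 9 2
8>4: swap(1,6), hi=5 ⇒ 3 2 6 5 4 9 8
2<4: swap(1,1), lo=2 mid=2 ⇒ 3 2 6 5 4 9 8
6>4: swap(2,5), hi=4 ⇒ 3 2 9 5 4 6 8
9>4: swap(2,4), hi=3 ⇒ 3 2 4 5 9 6 8
4=4: mid=3
5>4: swap(3,3), hi=2 ⇒ 3 2 4 5 9 6 8
done. lo=2 hi=2; arr=3 2 4 5 9 6 8

3 2 4 5 9 6 8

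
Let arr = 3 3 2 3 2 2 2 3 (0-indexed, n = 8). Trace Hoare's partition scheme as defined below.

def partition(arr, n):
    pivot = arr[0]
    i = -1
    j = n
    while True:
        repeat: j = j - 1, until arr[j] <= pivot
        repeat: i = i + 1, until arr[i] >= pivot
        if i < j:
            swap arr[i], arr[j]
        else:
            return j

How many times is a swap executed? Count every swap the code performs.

3

pivot = arr[0] = 3; i = -1, j = 8
j→7 (arr[7]=3≤3), i→0 (arr[0]=3≥3); i<j, swap → 3 3 2 3 2 2 2 3
j→6 (arr[6]=2≤3), i→1 (arr[1]=3≥3); i<j, swap → 3 2 2 3 2 2 3 3
j→5 (arr[5]=2≤3), i→3 (arr[3]=3≥3); i<j, swap → 3 2 2 2 2 3 3 3
j→4, i→5; i≥j, return j=4. arr = 3 2 2 2 2 3 3 3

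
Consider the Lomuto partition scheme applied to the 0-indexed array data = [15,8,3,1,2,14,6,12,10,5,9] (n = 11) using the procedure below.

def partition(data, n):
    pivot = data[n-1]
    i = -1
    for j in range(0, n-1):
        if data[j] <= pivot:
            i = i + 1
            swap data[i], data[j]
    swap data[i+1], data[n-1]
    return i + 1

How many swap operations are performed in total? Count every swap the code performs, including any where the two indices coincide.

7

pivot = data[10] = 9; i = -1
j=0: data[0]=15 > 9 → no swap
j=1: data[1]=8 ≤ 9 → i=0, swap data[0],data[1] → [8,15,3,1,2,14,6,12,10,5,9]
j=2: data[2]=3 ≤ 9 → i=1, swap data[1],data[2] → [8,3,15,1,2,14,6,12,10,5,9]
j=3: data[3]=1 ≤ 9 → i=2, swap data[2],data[3] → [8,3,1,15,2,14,6,12,10,5,9]
j=4: data[4]=2 ≤ 9 → i=3, swap data[3],data[4] → [8,3,1,2,15,14,6,12,10,5,9]
j=5: data[5]=14 > 9 → no swap
j=6: data[6]=6 ≤ 9 → i=4, swap data[4],data[6] → [8,3,1,2,6,14,15,12,10,5,9]
j=7: data[7]=12 > 9 → no swap
j=8: data[8]=10 > 9 → no swap
j=9: data[9]=5 ≤ 9 → i=5, swap data[5],data[9] → [8,3,1,2,6,5,15,12,10,14,9]
final swap data[6],data[10] → [8,3,1,2,6,5,9,12,10,14,15]; return 6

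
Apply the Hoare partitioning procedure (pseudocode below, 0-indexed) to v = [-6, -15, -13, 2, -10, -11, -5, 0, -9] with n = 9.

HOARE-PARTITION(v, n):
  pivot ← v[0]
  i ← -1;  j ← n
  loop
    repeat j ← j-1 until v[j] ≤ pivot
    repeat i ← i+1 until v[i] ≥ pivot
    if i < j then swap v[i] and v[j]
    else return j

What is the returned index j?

4

pivot = v[0] = -6; i = -1, j = 9
j→8 (v[8]=-9≤-6), i→0 (v[0]=-6≥-6); i<j, swap → [-9, -15, -13, 2, -10, -11, -5, 0, -6]
j→5 (v[5]=-11≤-6), i→3 (v[3]=2≥-6); i<j, swap → [-9, -15, -13, -11, -10, 2, -5, 0, -6]
j→4, i→5; i≥j, return j=4. v = [-9, -15, -13, -11, -10, 2, -5, 0, -6]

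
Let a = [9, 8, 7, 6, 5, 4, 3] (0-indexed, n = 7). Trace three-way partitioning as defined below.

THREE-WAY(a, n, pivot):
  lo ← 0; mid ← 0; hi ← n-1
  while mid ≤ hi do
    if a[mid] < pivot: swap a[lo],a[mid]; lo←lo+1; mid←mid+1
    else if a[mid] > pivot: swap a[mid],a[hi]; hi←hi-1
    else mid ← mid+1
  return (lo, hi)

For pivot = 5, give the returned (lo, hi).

(2, 2)

pivot = 5; lo=0, mid=0, hi=6
a[mid]=9>5: swap a[0],a[6]; hi=5 → [3, 8, 7, 6, 5, 4, 9]
a[mid]=3<5: swap a[0],a[0]; lo=1,mid=1 → [3, 8, 7, 6, 5, 4, 9]
a[mid]=8>5: swap a[1],a[5]; hi=4 → [3, 4, 7, 6, 5, 8, 9]
a[mid]=4<5: swap a[1],a[1]; lo=2,mid=2 → [3, 4, 7, 6, 5, 8, 9]
a[mid]=7>5: swap a[2],a[4]; hi=3 → [3, 4, 5, 6, 7, 8, 9]
a[mid]=5=5: mid=3
a[mid]=6>5: swap a[3],a[3]; hi=2 → [3, 4, 5, 6, 7, 8, 9]
end: lo=2, hi=2; a = [3, 4, 5, 6, 7, 8, 9]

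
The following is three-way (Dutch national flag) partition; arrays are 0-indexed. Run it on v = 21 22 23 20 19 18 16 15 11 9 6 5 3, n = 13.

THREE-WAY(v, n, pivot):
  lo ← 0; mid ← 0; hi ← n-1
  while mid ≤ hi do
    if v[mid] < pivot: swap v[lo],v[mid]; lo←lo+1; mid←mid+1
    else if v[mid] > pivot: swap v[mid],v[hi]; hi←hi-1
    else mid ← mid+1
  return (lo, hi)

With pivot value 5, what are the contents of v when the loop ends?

pivot = 5; lo=0, mid=0, hi=12
v[mid]=21>5: swap v[0],v[12]; hi=11 → 3 22 23 20 19 18 16 15 11 9 6 5 21
v[mid]=3<5: swap v[0],v[0]; lo=1,mid=1 → 3 22 23 20 19 18 16 15 11 9 6 5 21
v[mid]=22>5: swap v[1],v[11]; hi=10 → 3 5 23 20 19 18 16 15 11 9 6 22 21
v[mid]=5=5: mid=2
v[mid]=23>5: swap v[2],v[10]; hi=9 → 3 5 6 20 19 18 16 15 11 9 23 22 21
v[mid]=6>5: swap v[2],v[9]; hi=8 → 3 5 9 20 19 18 16 15 11 6 23 22 21
v[mid]=9>5: swap v[2],v[8]; hi=7 → 3 5 11 20 19 18 16 15 9 6 23 22 21
v[mid]=11>5: swap v[2],v[7]; hi=6 → 3 5 15 20 19 18 16 11 9 6 23 22 21
v[mid]=15>5: swap v[2],v[6]; hi=5 → 3 5 16 20 19 18 15 11 9 6 23 22 21
v[mid]=16>5: swap v[2],v[5]; hi=4 → 3 5 18 20 19 16 15 11 9 6 23 22 21
v[mid]=18>5: swap v[2],v[4]; hi=3 → 3 5 19 20 18 16 15 11 9 6 23 22 21
v[mid]=19>5: swap v[2],v[3]; hi=2 → 3 5 20 19 18 16 15 11 9 6 23 22 21
v[mid]=20>5: swap v[2],v[2]; hi=1 → 3 5 20 19 18 16 15 11 9 6 23 22 21
end: lo=1, hi=1; v = 3 5 20 19 18 16 15 11 9 6 23 22 21

3 5 20 19 18 16 15 11 9 6 23 22 21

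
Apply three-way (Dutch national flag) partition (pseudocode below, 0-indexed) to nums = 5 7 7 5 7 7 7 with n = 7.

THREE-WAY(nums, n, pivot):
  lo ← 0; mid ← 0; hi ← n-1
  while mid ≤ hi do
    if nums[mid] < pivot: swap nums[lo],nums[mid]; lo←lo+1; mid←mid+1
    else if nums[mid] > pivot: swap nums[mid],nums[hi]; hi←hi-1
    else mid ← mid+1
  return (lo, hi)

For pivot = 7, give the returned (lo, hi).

(2, 6)

lo=0 mid=0 hi=6
5<7: swap(0,0), lo=1 mid=1 ⇒ 5 7 7 5 7 7 7
7=7: mid=2
7=7: mid=3
5<7: swap(1,3), lo=2 mid=4 ⇒ 5 5 7 7 7 7 7
7=7: mid=5
7=7: mid=6
7=7: mid=7
done. lo=2 hi=6; nums=5 5 7 7 7 7 7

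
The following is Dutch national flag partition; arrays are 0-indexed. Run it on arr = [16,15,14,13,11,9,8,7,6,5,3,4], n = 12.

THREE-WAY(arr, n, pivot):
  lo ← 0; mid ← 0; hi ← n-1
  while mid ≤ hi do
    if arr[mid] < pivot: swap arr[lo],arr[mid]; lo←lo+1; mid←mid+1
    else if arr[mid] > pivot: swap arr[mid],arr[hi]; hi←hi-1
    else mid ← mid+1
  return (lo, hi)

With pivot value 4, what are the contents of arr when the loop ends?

[3,4,13,11,9,8,7,6,5,14,15,16]

pivot = 4; lo=0, mid=0, hi=11
arr[mid]=16>4: swap arr[0],arr[11]; hi=10 → [4,15,14,13,11,9,8,7,6,5,3,16]
arr[mid]=4=4: mid=1
arr[mid]=15>4: swap arr[1],arr[10]; hi=9 → [4,3,14,13,11,9,8,7,6,5,15,16]
arr[mid]=3<4: swap arr[0],arr[1]; lo=1,mid=2 → [3,4,14,13,11,9,8,7,6,5,15,16]
arr[mid]=14>4: swap arr[2],arr[9]; hi=8 → [3,4,5,13,11,9,8,7,6,14,15,16]
arr[mid]=5>4: swap arr[2],arr[8]; hi=7 → [3,4,6,13,11,9,8,7,5,14,15,16]
arr[mid]=6>4: swap arr[2],arr[7]; hi=6 → [3,4,7,13,11,9,8,6,5,14,15,16]
arr[mid]=7>4: swap arr[2],arr[6]; hi=5 → [3,4,8,13,11,9,7,6,5,14,15,16]
arr[mid]=8>4: swap arr[2],arr[5]; hi=4 → [3,4,9,13,11,8,7,6,5,14,15,16]
arr[mid]=9>4: swap arr[2],arr[4]; hi=3 → [3,4,11,13,9,8,7,6,5,14,15,16]
arr[mid]=11>4: swap arr[2],arr[3]; hi=2 → [3,4,13,11,9,8,7,6,5,14,15,16]
arr[mid]=13>4: swap arr[2],arr[2]; hi=1 → [3,4,13,11,9,8,7,6,5,14,15,16]
end: lo=1, hi=1; arr = [3,4,13,11,9,8,7,6,5,14,15,16]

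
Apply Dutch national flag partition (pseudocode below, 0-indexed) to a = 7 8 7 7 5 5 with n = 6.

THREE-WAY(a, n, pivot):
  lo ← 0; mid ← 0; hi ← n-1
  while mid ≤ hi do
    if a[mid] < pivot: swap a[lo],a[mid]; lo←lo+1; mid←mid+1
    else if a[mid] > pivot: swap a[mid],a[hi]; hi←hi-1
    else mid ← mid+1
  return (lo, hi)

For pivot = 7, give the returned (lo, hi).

pivot = 7; lo=0, mid=0, hi=5
a[mid]=7=7: mid=1
a[mid]=8>7: swap a[1],a[5]; hi=4 → 7 5 7 7 5 8
a[mid]=5<7: swap a[0],a[1]; lo=1,mid=2 → 5 7 7 7 5 8
a[mid]=7=7: mid=3
a[mid]=7=7: mid=4
a[mid]=5<7: swap a[1],a[4]; lo=2,mid=5 → 5 5 7 7 7 8
end: lo=2, hi=4; a = 5 5 7 7 7 8

(2, 4)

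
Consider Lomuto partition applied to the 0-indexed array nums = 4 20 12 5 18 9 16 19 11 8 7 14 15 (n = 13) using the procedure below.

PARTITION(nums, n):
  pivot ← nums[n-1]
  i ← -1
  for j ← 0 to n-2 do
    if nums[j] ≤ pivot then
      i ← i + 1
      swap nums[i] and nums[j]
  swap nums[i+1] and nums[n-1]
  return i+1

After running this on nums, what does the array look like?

pivot=15, i=-1
j=0: 4≤15, i=0, swap(0,0) ⇒ 4 20 12 5 18 9 16 19 11 8 7 14 15
j=1: 20>15, skip
j=2: 12≤15, i=1, swap(1,2) ⇒ 4 12 20 5 18 9 16 19 11 8 7 14 15
j=3: 5≤15, i=2, swap(2,3) ⇒ 4 12 5 20 18 9 16 19 11 8 7 14 15
j=4: 18>15, skip
j=5: 9≤15, i=3, swap(3,5) ⇒ 4 12 5 9 18 20 16 19 11 8 7 14 15
j=6: 16>15, skip
j=7: 19>15, skip
j=8: 11≤15, i=4, swap(4,8) ⇒ 4 12 5 9 11 20 16 19 18 8 7 14 15
j=9: 8≤15, i=5, swap(5,9) ⇒ 4 12 5 9 11 8 16 19 18 20 7 14 15
j=10: 7≤15, i=6, swap(6,10) ⇒ 4 12 5 9 11 8 7 19 18 20 16 14 15
j=11: 14≤15, i=7, swap(7,11) ⇒ 4 12 5 9 11 8 7 14 18 20 16 19 15
swap(8,12) ⇒ 4 12 5 9 11 8 7 14 15 20 16 19 18; return 8

4 12 5 9 11 8 7 14 15 20 16 19 18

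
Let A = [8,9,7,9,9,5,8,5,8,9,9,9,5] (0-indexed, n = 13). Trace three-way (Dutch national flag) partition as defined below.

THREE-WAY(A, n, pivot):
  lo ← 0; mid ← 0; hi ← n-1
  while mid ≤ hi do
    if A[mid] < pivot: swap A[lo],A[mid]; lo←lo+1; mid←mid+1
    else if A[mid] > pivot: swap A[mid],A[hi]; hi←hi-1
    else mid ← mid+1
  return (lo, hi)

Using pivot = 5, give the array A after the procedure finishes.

lo=0 mid=0 hi=12
8>5: swap(0,12), hi=11 ⇒ [5,9,7,9,9,5,8,5,8,9,9,9,8]
5=5: mid=1
9>5: swap(1,11), hi=10 ⇒ [5,9,7,9,9,5,8,5,8,9,9,9,8]
9>5: swap(1,10), hi=9 ⇒ [5,9,7,9,9,5,8,5,8,9,9,9,8]
9>5: swap(1,9), hi=8 ⇒ [5,9,7,9,9,5,8,5,8,9,9,9,8]
9>5: swap(1,8), hi=7 ⇒ [5,8,7,9,9,5,8,5,9,9,9,9,8]
8>5: swap(1,7), hi=6 ⇒ [5,5,7,9,9,5,8,8,9,9,9,9,8]
5=5: mid=2
7>5: swap(2,6), hi=5 ⇒ [5,5,8,9,9,5,7,8,9,9,9,9,8]
8>5: swap(2,5), hi=4 ⇒ [5,5,5,9,9,8,7,8,9,9,9,9,8]
5=5: mid=3
9>5: swap(3,4), hi=3 ⇒ [5,5,5,9,9,8,7,8,9,9,9,9,8]
9>5: swap(3,3), hi=2 ⇒ [5,5,5,9,9,8,7,8,9,9,9,9,8]
done. lo=0 hi=2; A=[5,5,5,9,9,8,7,8,9,9,9,9,8]

[5,5,5,9,9,8,7,8,9,9,9,9,8]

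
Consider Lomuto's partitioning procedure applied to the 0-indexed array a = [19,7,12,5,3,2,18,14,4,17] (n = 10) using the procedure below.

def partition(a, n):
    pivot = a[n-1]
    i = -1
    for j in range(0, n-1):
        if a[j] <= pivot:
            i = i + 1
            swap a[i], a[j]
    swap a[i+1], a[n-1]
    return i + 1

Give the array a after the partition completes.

[7,12,5,3,2,14,4,17,18,19]

pivot=17, i=-1
j=0: 19>17, skip
j=1: 7≤17, i=0, swap(0,1) ⇒ [7,19,12,5,3,2,18,14,4,17]
j=2: 12≤17, i=1, swap(1,2) ⇒ [7,12,19,5,3,2,18,14,4,17]
j=3: 5≤17, i=2, swap(2,3) ⇒ [7,12,5,19,3,2,18,14,4,17]
j=4: 3≤17, i=3, swap(3,4) ⇒ [7,12,5,3,19,2,18,14,4,17]
j=5: 2≤17, i=4, swap(4,5) ⇒ [7,12,5,3,2,19,18,14,4,17]
j=6: 18>17, skip
j=7: 14≤17, i=5, swap(5,7) ⇒ [7,12,5,3,2,14,18,19,4,17]
j=8: 4≤17, i=6, swap(6,8) ⇒ [7,12,5,3,2,14,4,19,18,17]
swap(7,9) ⇒ [7,12,5,3,2,14,4,17,18,19]; return 7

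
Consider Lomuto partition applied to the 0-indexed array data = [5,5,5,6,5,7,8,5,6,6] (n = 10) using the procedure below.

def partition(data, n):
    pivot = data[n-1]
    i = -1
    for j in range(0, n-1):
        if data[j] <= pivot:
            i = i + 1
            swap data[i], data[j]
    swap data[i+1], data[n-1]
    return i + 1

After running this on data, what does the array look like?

pivot = data[9] = 6; i = -1
j=0: data[0]=5 ≤ 6 → i=0, swap data[0],data[0] (no change) → [5,5,5,6,5,7,8,5,6,6]
j=1: data[1]=5 ≤ 6 → i=1, swap data[1],data[1] (no change) → [5,5,5,6,5,7,8,5,6,6]
j=2: data[2]=5 ≤ 6 → i=2, swap data[2],data[2] (no change) → [5,5,5,6,5,7,8,5,6,6]
j=3: data[3]=6 ≤ 6 → i=3, swap data[3],data[3] (no change) → [5,5,5,6,5,7,8,5,6,6]
j=4: data[4]=5 ≤ 6 → i=4, swap data[4],data[4] (no change) → [5,5,5,6,5,7,8,5,6,6]
j=5: data[5]=7 > 6 → no swap
j=6: data[6]=8 > 6 → no swap
j=7: data[7]=5 ≤ 6 → i=5, swap data[5],data[7] → [5,5,5,6,5,5,8,7,6,6]
j=8: data[8]=6 ≤ 6 → i=6, swap data[6],data[8] → [5,5,5,6,5,5,6,7,8,6]
final swap data[7],data[9] → [5,5,5,6,5,5,6,6,8,7]; return 7

[5,5,5,6,5,5,6,6,8,7]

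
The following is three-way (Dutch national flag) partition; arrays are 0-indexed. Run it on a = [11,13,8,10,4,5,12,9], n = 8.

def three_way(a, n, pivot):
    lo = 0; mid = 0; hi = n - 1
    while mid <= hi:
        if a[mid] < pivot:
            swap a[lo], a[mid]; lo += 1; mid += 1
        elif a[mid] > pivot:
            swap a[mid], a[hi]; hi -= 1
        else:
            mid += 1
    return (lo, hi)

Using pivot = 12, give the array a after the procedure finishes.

[11,9,8,10,4,5,12,13]

lo=0 mid=0 hi=7
11<12: swap(0,0), lo=1 mid=1 ⇒ [11,13,8,10,4,5,12,9]
13>12: swap(1,7), hi=6 ⇒ [11,9,8,10,4,5,12,13]
9<12: swap(1,1), lo=2 mid=2 ⇒ [11,9,8,10,4,5,12,13]
8<12: swap(2,2), lo=3 mid=3 ⇒ [11,9,8,10,4,5,12,13]
10<12: swap(3,3), lo=4 mid=4 ⇒ [11,9,8,10,4,5,12,13]
4<12: swap(4,4), lo=5 mid=5 ⇒ [11,9,8,10,4,5,12,13]
5<12: swap(5,5), lo=6 mid=6 ⇒ [11,9,8,10,4,5,12,13]
12=12: mid=7
done. lo=6 hi=6; a=[11,9,8,10,4,5,12,13]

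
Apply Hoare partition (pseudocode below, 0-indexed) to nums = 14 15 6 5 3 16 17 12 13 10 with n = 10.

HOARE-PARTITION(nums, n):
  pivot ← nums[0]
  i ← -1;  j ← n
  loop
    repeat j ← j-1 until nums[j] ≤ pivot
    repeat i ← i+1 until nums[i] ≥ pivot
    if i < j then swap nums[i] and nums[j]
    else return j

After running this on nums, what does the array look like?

10 13 6 5 3 12 17 16 15 14

pivot = nums[0] = 14; i = -1, j = 10
j→9 (nums[9]=10≤14), i→0 (nums[0]=14≥14); i<j, swap → 10 15 6 5 3 16 17 12 13 14
j→8 (nums[8]=13≤14), i→1 (nums[1]=15≥14); i<j, swap → 10 13 6 5 3 16 17 12 15 14
j→7 (nums[7]=12≤14), i→5 (nums[5]=16≥14); i<j, swap → 10 13 6 5 3 12 17 16 15 14
j→5, i→6; i≥j, return j=5. nums = 10 13 6 5 3 12 17 16 15 14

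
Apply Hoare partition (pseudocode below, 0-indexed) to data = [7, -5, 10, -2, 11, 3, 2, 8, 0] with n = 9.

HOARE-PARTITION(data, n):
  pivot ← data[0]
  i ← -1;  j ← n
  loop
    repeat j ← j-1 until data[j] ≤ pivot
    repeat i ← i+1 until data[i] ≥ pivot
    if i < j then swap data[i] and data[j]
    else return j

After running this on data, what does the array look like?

pivot = data[0] = 7; i = -1, j = 9
j→8 (data[8]=0≤7), i→0 (data[0]=7≥7); i<j, swap → [0, -5, 10, -2, 11, 3, 2, 8, 7]
j→6 (data[6]=2≤7), i→2 (data[2]=10≥7); i<j, swap → [0, -5, 2, -2, 11, 3, 10, 8, 7]
j→5 (data[5]=3≤7), i→4 (data[4]=11≥7); i<j, swap → [0, -5, 2, -2, 3, 11, 10, 8, 7]
j→4, i→5; i≥j, return j=4. data = [0, -5, 2, -2, 3, 11, 10, 8, 7]

[0, -5, 2, -2, 3, 11, 10, 8, 7]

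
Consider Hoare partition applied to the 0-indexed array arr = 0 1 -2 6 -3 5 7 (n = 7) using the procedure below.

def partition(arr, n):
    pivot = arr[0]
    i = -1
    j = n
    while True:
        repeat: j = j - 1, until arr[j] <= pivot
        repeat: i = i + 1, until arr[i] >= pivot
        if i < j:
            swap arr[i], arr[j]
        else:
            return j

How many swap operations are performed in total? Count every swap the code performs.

pivot=0
j stops at 4 (-3), i stops at 0 (0); swap ⇒ -3 1 -2 6 0 5 7
j stops at 2 (-2), i stops at 1 (1); swap ⇒ -3 -2 1 6 0 5 7
j stops at 1, i stops at 2; i≥j ⇒ return 1. arr=-3 -2 1 6 0 5 7

2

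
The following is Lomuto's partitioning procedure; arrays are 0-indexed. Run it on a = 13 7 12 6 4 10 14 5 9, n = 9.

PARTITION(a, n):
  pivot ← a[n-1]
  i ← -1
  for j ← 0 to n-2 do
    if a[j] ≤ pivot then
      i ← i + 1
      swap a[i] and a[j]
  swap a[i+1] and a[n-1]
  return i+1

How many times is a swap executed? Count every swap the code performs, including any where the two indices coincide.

5

pivot = a[8] = 9; i = -1
j=0: a[0]=13 > 9 → no swap
j=1: a[1]=7 ≤ 9 → i=0, swap a[0],a[1] → 7 13 12 6 4 10 14 5 9
j=2: a[2]=12 > 9 → no swap
j=3: a[3]=6 ≤ 9 → i=1, swap a[1],a[3] → 7 6 12 13 4 10 14 5 9
j=4: a[4]=4 ≤ 9 → i=2, swap a[2],a[4] → 7 6 4 13 12 10 14 5 9
j=5: a[5]=10 > 9 → no swap
j=6: a[6]=14 > 9 → no swap
j=7: a[7]=5 ≤ 9 → i=3, swap a[3],a[7] → 7 6 4 5 12 10 14 13 9
final swap a[4],a[8] → 7 6 4 5 9 10 14 13 12; return 4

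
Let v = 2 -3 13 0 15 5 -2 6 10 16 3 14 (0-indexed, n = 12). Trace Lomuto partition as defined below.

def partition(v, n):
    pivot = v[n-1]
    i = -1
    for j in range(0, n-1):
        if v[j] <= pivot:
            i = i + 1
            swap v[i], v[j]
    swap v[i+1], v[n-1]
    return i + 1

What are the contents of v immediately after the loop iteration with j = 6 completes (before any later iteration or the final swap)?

pivot=14, i=-1
j=0: 2≤14, i=0, swap(0,0) ⇒ 2 -3 13 0 15 5 -2 6 10 16 3 14
j=1: -3≤14, i=1, swap(1,1) ⇒ 2 -3 13 0 15 5 -2 6 10 16 3 14
j=2: 13≤14, i=2, swap(2,2) ⇒ 2 -3 13 0 15 5 -2 6 10 16 3 14
j=3: 0≤14, i=3, swap(3,3) ⇒ 2 -3 13 0 15 5 -2 6 10 16 3 14
j=4: 15>14, skip
j=5: 5≤14, i=4, swap(4,5) ⇒ 2 -3 13 0 5 15 -2 6 10 16 3 14
j=6: -2≤14, i=5, swap(5,6) ⇒ 2 -3 13 0 5 -2 15 6 10 16 3 14
(after j=6) v = 2 -3 13 0 5 -2 15 6 10 16 3 14

2 -3 13 0 5 -2 15 6 10 16 3 14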